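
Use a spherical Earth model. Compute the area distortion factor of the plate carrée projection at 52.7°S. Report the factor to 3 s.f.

In the plate carrée (x = Rλ, y = Rφ), meridians are true-scale (h = 1) and parallels are stretched by k = sec φ.
Areal scale = h·k = 1 × sec φ; at 52.7°, h = 1.000, k = 1.650, so h·k = 1.650.

1.65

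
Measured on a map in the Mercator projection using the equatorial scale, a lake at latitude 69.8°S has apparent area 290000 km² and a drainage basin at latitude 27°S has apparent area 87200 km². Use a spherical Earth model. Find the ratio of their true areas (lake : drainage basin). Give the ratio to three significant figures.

0.499

Mercator's areal exaggeration is sec²φ; hence true area = (apparent area) · cos²φ.
True area of lake: 290000 × cos²(69.8°) = 290000 × 0.1192 = 34580 km².
True area of drainage basin: 87200 × cos²(27°) = 87200 × 0.7939 = 69230 km².
Ratio = 34580 / 69230 ≈ 0.499.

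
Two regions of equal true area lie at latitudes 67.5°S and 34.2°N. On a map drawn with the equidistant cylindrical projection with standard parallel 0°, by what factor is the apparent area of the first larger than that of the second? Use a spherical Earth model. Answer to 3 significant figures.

2.16

In the plate carrée (x = Rλ, y = Rφ), meridians are true-scale (h = 1) and parallels are stretched by k = sec φ.
Areal scale at 67.5°: h·k = 1.000 × 2.613 = 2.613.
Areal scale at 34.2°: h·k = 1.000 × 1.209 = 1.209.
Ratio = 2.613/1.209 ≈ 2.16.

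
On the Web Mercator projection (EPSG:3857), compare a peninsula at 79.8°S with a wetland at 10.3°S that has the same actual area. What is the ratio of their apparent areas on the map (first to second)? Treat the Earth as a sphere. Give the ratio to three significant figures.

30.9

On Mercator, area is exaggerated by sec²φ = 1/cos²φ.
At 79.8°: sec²(79.8°) = 1/0.1771² = 31.89.
At 10.3°: sec²(10.3°) = 1/0.9839² = 1.033.
Ratio = 31.89/1.033 = cos²(10.3°)/cos²(79.8°) ≈ 30.9.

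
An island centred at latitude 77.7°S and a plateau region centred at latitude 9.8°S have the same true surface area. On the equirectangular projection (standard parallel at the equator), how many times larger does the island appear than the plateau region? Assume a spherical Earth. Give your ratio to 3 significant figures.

4.63

In the plate carrée (x = Rλ, y = Rφ), meridians are true-scale (h = 1) and parallels are stretched by k = sec φ.
Areal scale at 77.7°: h·k = 1.000 × 4.694 = 4.694.
Areal scale at 9.8°: h·k = 1.000 × 1.015 = 1.015.
Ratio = 4.694/1.015 ≈ 4.63.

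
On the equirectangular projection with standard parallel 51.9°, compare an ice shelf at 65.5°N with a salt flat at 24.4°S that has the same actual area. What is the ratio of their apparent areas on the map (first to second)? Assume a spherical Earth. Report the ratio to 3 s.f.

The equidistant cylindrical projection with φ₀ = 51.9° has h = 1 (meridians true) and k = cos φ₀ / cos φ along parallels.
Areal scale at 65.5°: h·k = 1.000 × 1.488 = 1.488.
Areal scale at 24.4°: h·k = 1.000 × 0.6776 = 0.6776.
Ratio = 1.488/0.6776 ≈ 2.20.

2.20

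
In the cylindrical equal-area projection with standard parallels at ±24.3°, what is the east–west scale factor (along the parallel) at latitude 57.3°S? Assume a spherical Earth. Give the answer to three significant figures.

1.69

For cylindrical equal-area with standard parallel φ₀, h = cos φ / cos φ₀ and k = cos φ₀ / cos φ, so h·k = 1.
k = cos 24.3° / cos 57.3° = 0.9114/0.5402 = 1.687.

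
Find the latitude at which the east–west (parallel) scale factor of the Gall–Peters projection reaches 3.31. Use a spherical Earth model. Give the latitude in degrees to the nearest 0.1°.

77.7°

The Gall–Peters projection is cylindrical equal-area with φ₀ = 45°. Cylindrical equal-area (φ₀ = 45°): h = cos φ / cos 45° along meridians, k = cos 45° / cos φ along parallels; h·k = 1.
k = cos φ₀ / cos φ = 3.31  ⇒  cos φ = cos 45° / 3.31 = 0.2136.
φ = arccos(0.2136) ≈ 77.7°.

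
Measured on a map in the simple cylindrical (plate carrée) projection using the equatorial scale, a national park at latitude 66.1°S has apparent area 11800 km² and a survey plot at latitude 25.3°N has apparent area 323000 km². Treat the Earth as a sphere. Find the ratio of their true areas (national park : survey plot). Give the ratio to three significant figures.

On the plate carrée, areal scale = h·k = 1 × sec φ, so true area = apparent × cos φ.
True area of national park: 11800 × cos(66.1°) = 11800 × 0.4051 = 4781 km².
True area of survey plot: 323000 × cos(25.3°) = 323000 × 0.9041 = 292000 km².
Ratio = 4781 / 292000 ≈ 0.0164.

0.0164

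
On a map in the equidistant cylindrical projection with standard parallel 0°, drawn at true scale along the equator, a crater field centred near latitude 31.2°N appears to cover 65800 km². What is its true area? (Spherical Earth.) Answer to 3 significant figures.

56300 km²

For the equirectangular projection with φ₀ = 0 (plate carrée), h = 1 along meridians and k = sec φ along parallels.
Areal scale = h·k = 1 × sec φ; at 31.2°, h = 1.000, k = 1.169, so h·k = 1.169.
True area = apparent / (areal scale) = 65800 / 1.169 ≈ 56300 km².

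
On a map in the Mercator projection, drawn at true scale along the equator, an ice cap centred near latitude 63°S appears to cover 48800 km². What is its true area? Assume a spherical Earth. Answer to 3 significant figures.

The Mercator projection is conformal; its linear scale factor is the same in every direction and equals sec φ = 1/cos φ.
Areal scale = k² = sec²φ = 1/cos²(63°) = 1/0.4540² = 4.852.
True area = apparent / (areal scale) = 48800 / 4.852 ≈ 10100 km².

10100 km²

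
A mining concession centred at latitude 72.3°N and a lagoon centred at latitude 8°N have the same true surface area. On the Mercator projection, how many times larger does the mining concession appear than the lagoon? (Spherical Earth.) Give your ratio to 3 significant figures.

On Mercator, area is exaggerated by sec²φ = 1/cos²φ.
At 72.3°: sec²(72.3°) = 1/0.3040² = 10.82.
At 8°: sec²(8°) = 1/0.9903² = 1.020.
Ratio = 10.82/1.020 = cos²(8°)/cos²(72.3°) ≈ 10.6.

10.6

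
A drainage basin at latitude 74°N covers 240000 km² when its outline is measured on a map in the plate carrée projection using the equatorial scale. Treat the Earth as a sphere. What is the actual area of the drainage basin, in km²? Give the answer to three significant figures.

Plate carrée maps x = Rλ, y = Rφ. The meridian scale is h = 1 and the parallel scale is k = 1/cos φ = sec φ.
Areal scale = h·k = 1 × sec φ; at 74°, h = 1.000, k = 3.628, so h·k = 3.628.
True area = apparent / (areal scale) = 240000 / 3.628 ≈ 66200 km².

66200 km²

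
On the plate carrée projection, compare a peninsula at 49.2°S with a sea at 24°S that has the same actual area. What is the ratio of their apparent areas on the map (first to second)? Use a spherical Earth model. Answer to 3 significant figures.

Plate carrée maps x = Rλ, y = Rφ. The meridian scale is h = 1 and the parallel scale is k = 1/cos φ = sec φ.
Areal scale at 49.2°: h·k = 1.000 × 1.530 = 1.530.
Areal scale at 24°: h·k = 1.000 × 1.095 = 1.095.
Ratio = 1.530/1.095 ≈ 1.40.

1.40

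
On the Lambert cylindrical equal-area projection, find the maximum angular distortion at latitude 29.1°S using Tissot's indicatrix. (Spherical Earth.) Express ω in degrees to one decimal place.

15.4°

The Lambert cylindrical equal-area projection is the cylindrical equal-area projection with its standard parallel at the equator (φ₀ = 0). A cylindrical equal-area projection with standard parallel φ₀ has meridian scale h = cos φ / cos φ₀ and parallel scale k = cos φ₀ / cos φ (so areas are preserved, h·k = 1).
At 29.1°: h = 0.8738, k = 1.144; principal scales a = 1.144, b = 0.8738.
sin(ω/2) = (a − b)/(a + b) = 0.2707/2.018 = 0.1341, so ω = 2 arcsin(0.1341) ≈ 15.4°.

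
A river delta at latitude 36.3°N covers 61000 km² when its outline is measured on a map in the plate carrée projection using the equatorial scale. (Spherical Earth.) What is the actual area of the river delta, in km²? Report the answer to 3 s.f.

49200 km²

In the plate carrée (x = Rλ, y = Rφ), meridians are true-scale (h = 1) and parallels are stretched by k = sec φ.
Areal scale = h·k = 1 × sec φ; at 36.3°, h = 1.000, k = 1.241, so h·k = 1.241.
True area = apparent / (areal scale) = 61000 / 1.241 ≈ 49200 km².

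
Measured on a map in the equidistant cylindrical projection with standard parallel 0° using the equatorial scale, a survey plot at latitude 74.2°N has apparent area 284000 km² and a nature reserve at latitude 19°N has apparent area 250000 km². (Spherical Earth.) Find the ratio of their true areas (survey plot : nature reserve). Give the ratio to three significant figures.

0.327

Plate carrée has h = 1 and k = sec φ, giving areal scale sec φ; true area = (apparent area) · cos φ.
True area of survey plot: 284000 × cos(74.2°) = 284000 × 0.2723 = 77330 km².
True area of nature reserve: 250000 × cos(19°) = 250000 × 0.9455 = 236400 km².
Ratio = 77330 / 236400 ≈ 0.327.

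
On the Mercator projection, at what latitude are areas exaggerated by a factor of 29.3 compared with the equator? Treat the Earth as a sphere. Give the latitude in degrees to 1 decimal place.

79.4°

Mercator areal scale is sec²φ.
sec²φ = 29.3  ⇒  cos²φ = 0.03413  ⇒  cos φ = 0.1847.
φ = arccos(0.1847) ≈ 79.4°.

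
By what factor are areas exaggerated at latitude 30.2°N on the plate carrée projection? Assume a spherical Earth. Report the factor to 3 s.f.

In the plate carrée (x = Rλ, y = Rφ), meridians are true-scale (h = 1) and parallels are stretched by k = sec φ.
Areal scale = h·k = 1 × sec φ; at 30.2°, h = 1.000, k = 1.157, so h·k = 1.157.

1.16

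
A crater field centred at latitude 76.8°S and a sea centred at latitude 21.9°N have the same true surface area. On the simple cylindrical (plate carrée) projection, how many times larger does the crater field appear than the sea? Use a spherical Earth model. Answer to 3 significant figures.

For the equirectangular projection with φ₀ = 0 (plate carrée), h = 1 along meridians and k = sec φ along parallels.
Areal scale at 76.8°: h·k = 1.000 × 4.379 = 4.379.
Areal scale at 21.9°: h·k = 1.000 × 1.078 = 1.078.
Ratio = 4.379/1.078 ≈ 4.06.

4.06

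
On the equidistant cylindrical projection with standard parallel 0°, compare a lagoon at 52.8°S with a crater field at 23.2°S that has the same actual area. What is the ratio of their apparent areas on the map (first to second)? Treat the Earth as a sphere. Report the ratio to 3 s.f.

1.52

In the plate carrée (x = Rλ, y = Rφ), meridians are true-scale (h = 1) and parallels are stretched by k = sec φ.
Areal scale at 52.8°: h·k = 1.000 × 1.654 = 1.654.
Areal scale at 23.2°: h·k = 1.000 × 1.088 = 1.088.
Ratio = 1.654/1.088 ≈ 1.52.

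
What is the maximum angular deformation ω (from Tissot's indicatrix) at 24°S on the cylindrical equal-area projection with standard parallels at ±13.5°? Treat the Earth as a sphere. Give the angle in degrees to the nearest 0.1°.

7.1°

For cylindrical equal-area with standard parallel φ₀, h = cos φ / cos φ₀ and k = cos φ₀ / cos φ, so h·k = 1.
At 24°: h = 0.9395, k = 1.064; principal scales a = 1.064, b = 0.9395.
sin(ω/2) = (a − b)/(a + b) = 0.1249/2.004 = 0.06232, so ω = 2 arcsin(0.06232) ≈ 7.1°.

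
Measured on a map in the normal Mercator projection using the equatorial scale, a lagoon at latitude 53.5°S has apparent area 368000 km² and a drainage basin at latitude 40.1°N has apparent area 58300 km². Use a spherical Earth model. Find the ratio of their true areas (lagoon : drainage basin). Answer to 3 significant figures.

Since Mercator area scale is 1/cos²φ, the true area equals the apparent area multiplied by cos²φ.
True area of lagoon: 368000 × cos²(53.5°) = 368000 × 0.3538 = 130200 km².
True area of drainage basin: 58300 × cos²(40.1°) = 58300 × 0.5851 = 34110 km².
Ratio = 130200 / 34110 ≈ 3.82.

3.82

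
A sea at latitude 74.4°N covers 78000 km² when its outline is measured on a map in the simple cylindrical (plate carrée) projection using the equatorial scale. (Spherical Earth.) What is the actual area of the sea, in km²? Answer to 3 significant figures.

In the plate carrée (x = Rλ, y = Rφ), meridians are true-scale (h = 1) and parallels are stretched by k = sec φ.
Areal scale = h·k = 1 × sec φ; at 74.4°, h = 1.000, k = 3.719, so h·k = 3.719.
True area = apparent / (areal scale) = 78000 / 3.719 ≈ 21000 km².

21000 km²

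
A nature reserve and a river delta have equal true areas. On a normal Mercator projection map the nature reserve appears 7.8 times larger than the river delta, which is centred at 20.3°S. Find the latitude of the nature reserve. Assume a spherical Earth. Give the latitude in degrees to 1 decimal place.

For equal true areas on Mercator, apparent areas scale as sec²φ, so the ratio is cos²φ₂ / cos²φ₁.
cos²φ₂ / cos²φ₁ = 7.8  ⇒  cos φ₁ = cos 20.3° / √7.8 = 0.9379/2.793 = 0.3358.
φ₁ = arccos(0.3358) ≈ 70.4°.

70.4°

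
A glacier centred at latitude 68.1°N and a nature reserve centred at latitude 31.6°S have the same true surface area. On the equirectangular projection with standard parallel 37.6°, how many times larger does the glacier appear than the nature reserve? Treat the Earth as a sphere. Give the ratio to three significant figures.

In the equirectangular projection with standard parallel φ₀ = 37.6° (x = Rλ cos φ₀, y = Rφ), meridians are true-scale (h = 1) and the parallel scale is k = cos φ₀ / cos φ.
Areal scale at 68.1°: h·k = 1.000 × 2.124 = 2.124.
Areal scale at 31.6°: h·k = 1.000 × 0.9302 = 0.9302.
Ratio = 2.124/0.9302 ≈ 2.28.

2.28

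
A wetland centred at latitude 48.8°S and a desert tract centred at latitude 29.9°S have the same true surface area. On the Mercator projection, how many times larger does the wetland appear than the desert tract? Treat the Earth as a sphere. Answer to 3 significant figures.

1.73

Mercator areal scale is sec²φ.
At 48.8°: sec²(48.8°) = 1/0.6587² = 2.305.
At 29.9°: sec²(29.9°) = 1/0.8669² = 1.331.
Ratio = 2.305/1.331 = cos²(29.9°)/cos²(48.8°) ≈ 1.73.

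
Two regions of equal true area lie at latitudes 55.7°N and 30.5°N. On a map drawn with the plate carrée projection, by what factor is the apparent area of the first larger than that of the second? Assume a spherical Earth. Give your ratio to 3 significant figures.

1.53

In the plate carrée (x = Rλ, y = Rφ), meridians are true-scale (h = 1) and parallels are stretched by k = sec φ.
Areal scale at 55.7°: h·k = 1.000 × 1.775 = 1.775.
Areal scale at 30.5°: h·k = 1.000 × 1.161 = 1.161.
Ratio = 1.775/1.161 ≈ 1.53.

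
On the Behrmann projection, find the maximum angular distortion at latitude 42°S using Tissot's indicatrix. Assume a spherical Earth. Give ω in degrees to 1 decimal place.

The Behrmann projection is cylindrical equal-area with φ₀ = 30°. Cylindrical equal-area (φ₀ = 30°): h = cos φ / cos 30° along meridians, k = cos 30° / cos φ along parallels; h·k = 1.
At 42°: h = 0.8581, k = 1.165; principal scales a = 1.165, b = 0.8581.
sin(ω/2) = (a − b)/(a + b) = 0.3072/2.023 = 0.1518, so ω = 2 arcsin(0.1518) ≈ 17.5°.

17.5°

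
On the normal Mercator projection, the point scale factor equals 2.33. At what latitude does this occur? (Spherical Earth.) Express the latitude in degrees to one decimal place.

64.6°

Mercator scale is k = sec φ = 1/cos φ.
1/cos φ = 2.33  ⇒  cos φ = 0.4292  ⇒  φ = arccos(0.4292) ≈ 64.6°.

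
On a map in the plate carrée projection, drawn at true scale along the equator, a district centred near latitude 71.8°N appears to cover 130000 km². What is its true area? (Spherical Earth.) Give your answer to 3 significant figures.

In the plate carrée (x = Rλ, y = Rφ), meridians are true-scale (h = 1) and parallels are stretched by k = sec φ.
Areal scale = h·k = 1 × sec φ; at 71.8°, h = 1.000, k = 3.202, so h·k = 3.202.
True area = apparent / (areal scale) = 130000 / 3.202 ≈ 40600 km².

40600 km²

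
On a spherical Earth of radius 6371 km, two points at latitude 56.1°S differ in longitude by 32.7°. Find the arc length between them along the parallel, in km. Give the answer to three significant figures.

Arc length along a parallel = R cos φ · Δλ (with Δλ in radians).
= 6371 × cos 56.1° × (32.7° × π/180) = 6371 × 0.5577 × 0.5707 ≈ 2030 km.

2030 km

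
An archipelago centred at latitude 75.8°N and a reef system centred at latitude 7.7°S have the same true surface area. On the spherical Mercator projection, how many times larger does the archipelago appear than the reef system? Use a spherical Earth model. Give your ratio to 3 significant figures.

16.3

Mercator areal scale is sec²φ.
At 75.8°: sec²(75.8°) = 1/0.2453² = 16.62.
At 7.7°: sec²(7.7°) = 1/0.9910² = 1.018.
Ratio = 16.62/1.018 = cos²(7.7°)/cos²(75.8°) ≈ 16.3.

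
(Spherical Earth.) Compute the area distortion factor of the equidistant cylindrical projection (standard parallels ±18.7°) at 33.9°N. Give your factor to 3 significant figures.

1.14

The equidistant cylindrical projection with φ₀ = 18.7° has h = 1 (meridians true) and k = cos φ₀ / cos φ along parallels.
Areal scale = h·k = 1 × cos φ₀ / cos φ; at 33.9°, h = 1.000, k = 1.141, so h·k = 1.141.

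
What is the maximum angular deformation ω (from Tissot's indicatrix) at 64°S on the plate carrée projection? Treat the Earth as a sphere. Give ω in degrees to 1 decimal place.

46.0°

Plate carrée maps x = Rλ, y = Rφ. The meridian scale is h = 1 and the parallel scale is k = 1/cos φ = sec φ.
At 64°: h = 1.000, k = 2.281; principal scales a = 2.281, b = 1.000.
sin(ω/2) = (a − b)/(a + b) = 1.281/3.281 = 0.3905, so ω = 2 arcsin(0.3905) ≈ 46.0°.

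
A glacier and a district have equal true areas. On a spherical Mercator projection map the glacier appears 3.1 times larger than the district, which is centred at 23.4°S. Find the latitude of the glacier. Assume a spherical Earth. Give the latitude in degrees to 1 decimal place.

58.6°

For equal true areas on Mercator, apparent areas scale as sec²φ, so the ratio is cos²φ₂ / cos²φ₁.
cos²φ₂ / cos²φ₁ = 3.1  ⇒  cos φ₁ = cos 23.4° / √3.1 = 0.9178/1.761 = 0.5212.
φ₁ = arccos(0.5212) ≈ 58.6°.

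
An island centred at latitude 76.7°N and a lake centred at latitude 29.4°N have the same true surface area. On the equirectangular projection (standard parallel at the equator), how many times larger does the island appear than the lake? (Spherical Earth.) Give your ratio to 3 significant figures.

Plate carrée maps x = Rλ, y = Rφ. The meridian scale is h = 1 and the parallel scale is k = 1/cos φ = sec φ.
Areal scale at 76.7°: h·k = 1.000 × 4.347 = 4.347.
Areal scale at 29.4°: h·k = 1.000 × 1.148 = 1.148.
Ratio = 4.347/1.148 ≈ 3.79.

3.79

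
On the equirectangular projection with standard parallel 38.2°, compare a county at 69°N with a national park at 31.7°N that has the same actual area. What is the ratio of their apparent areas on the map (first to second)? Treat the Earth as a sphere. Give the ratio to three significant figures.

The equidistant cylindrical projection with φ₀ = 38.2° has h = 1 (meridians true) and k = cos φ₀ / cos φ along parallels.
Areal scale at 69°: h·k = 1.000 × 2.193 = 2.193.
Areal scale at 31.7°: h·k = 1.000 × 0.9237 = 0.9237.
Ratio = 2.193/0.9237 ≈ 2.37.

2.37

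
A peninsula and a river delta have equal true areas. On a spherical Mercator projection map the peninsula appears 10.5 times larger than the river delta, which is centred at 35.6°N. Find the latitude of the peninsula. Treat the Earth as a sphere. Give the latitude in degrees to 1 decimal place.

75.5°

For equal true areas on Mercator, apparent areas scale as sec²φ, so the ratio is cos²φ₂ / cos²φ₁.
cos²φ₂ / cos²φ₁ = 10.5  ⇒  cos φ₁ = cos 35.6° / √10.5 = 0.8131/3.240 = 0.2509.
φ₁ = arccos(0.2509) ≈ 75.5°.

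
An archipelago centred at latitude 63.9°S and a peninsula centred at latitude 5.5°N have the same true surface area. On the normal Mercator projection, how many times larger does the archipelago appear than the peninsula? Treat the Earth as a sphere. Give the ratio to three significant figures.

5.12

Mercator areal scale is sec²φ.
At 63.9°: sec²(63.9°) = 1/0.4399² = 5.167.
At 5.5°: sec²(5.5°) = 1/0.9954² = 1.009.
Ratio = 5.167/1.009 = cos²(5.5°)/cos²(63.9°) ≈ 5.12.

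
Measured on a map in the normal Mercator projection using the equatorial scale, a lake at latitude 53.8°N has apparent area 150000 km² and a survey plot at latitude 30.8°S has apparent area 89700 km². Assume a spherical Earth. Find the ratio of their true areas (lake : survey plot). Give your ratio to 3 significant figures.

Since Mercator area scale is 1/cos²φ, the true area equals the apparent area multiplied by cos²φ.
True area of lake: 150000 × cos²(53.8°) = 150000 × 0.3488 = 52320 km².
True area of survey plot: 89700 × cos²(30.8°) = 89700 × 0.7378 = 66180 km².
Ratio = 52320 / 66180 ≈ 0.791.

0.791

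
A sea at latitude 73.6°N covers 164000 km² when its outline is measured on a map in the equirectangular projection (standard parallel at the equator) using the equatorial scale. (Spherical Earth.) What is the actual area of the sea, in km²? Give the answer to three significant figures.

For the equirectangular projection with φ₀ = 0 (plate carrée), h = 1 along meridians and k = sec φ along parallels.
Areal scale = h·k = 1 × sec φ; at 73.6°, h = 1.000, k = 3.542, so h·k = 3.542.
True area = apparent / (areal scale) = 164000 / 3.542 ≈ 46300 km².

46300 km²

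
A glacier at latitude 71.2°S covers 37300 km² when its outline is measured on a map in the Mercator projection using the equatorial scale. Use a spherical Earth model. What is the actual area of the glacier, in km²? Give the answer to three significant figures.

The Mercator projection is conformal; its linear scale factor is the same in every direction and equals sec φ = 1/cos φ.
Areal scale = k² = sec²φ = 1/cos²(71.2°) = 1/0.3223² = 9.629.
True area = apparent / (areal scale) = 37300 / 9.629 ≈ 3870 km².

3870 km²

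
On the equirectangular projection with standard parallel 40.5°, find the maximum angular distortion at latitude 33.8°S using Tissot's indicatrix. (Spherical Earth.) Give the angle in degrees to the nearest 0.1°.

In the equirectangular projection with standard parallel φ₀ = 40.5° (x = Rλ cos φ₀, y = Rφ), meridians are true-scale (h = 1) and the parallel scale is k = cos φ₀ / cos φ.
At 33.8°: h = 1.000, k = 0.9151; principal scales a = 1.000, b = 0.9151.
sin(ω/2) = (a − b)/(a + b) = 0.08493/1.915 = 0.04435, so ω = 2 arcsin(0.04435) ≈ 5.1°.

5.1°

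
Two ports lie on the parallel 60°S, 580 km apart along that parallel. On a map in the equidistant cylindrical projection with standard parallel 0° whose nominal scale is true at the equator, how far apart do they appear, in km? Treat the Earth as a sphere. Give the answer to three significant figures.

1160 km

For the equirectangular projection with φ₀ = 0 (plate carrée), h = 1 along meridians and k = sec φ along parallels.
Along the parallel, k = sec 60° = 1/0.5000 = 2.000.
Map distance = 580 × 2.000 ≈ 1160 km.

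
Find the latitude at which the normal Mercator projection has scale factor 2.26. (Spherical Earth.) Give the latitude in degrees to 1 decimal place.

Mercator scale is k = sec φ = 1/cos φ.
1/cos φ = 2.26  ⇒  cos φ = 0.4425  ⇒  φ = arccos(0.4425) ≈ 63.7°.

63.7°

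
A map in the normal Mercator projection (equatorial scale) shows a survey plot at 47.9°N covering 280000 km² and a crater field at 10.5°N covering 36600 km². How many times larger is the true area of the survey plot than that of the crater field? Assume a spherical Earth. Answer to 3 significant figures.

3.56

Mercator's areal exaggeration is sec²φ; hence true area = (apparent area) · cos²φ.
True area of survey plot: 280000 × cos²(47.9°) = 280000 × 0.4495 = 125900 km².
True area of crater field: 36600 × cos²(10.5°) = 36600 × 0.9668 = 35380 km².
Ratio = 125900 / 35380 ≈ 3.56.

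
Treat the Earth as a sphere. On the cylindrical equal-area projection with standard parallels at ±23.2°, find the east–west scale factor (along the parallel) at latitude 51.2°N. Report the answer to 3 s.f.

1.47

Cylindrical equal-area (φ₀ = 23.2°): h = cos φ / cos 23.2° along meridians, k = cos 23.2° / cos φ along parallels; h·k = 1.
k = cos 23.2° / cos 51.2° = 0.9191/0.6266 = 1.467.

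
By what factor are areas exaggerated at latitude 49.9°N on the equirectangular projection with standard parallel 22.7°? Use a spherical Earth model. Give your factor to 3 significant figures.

1.43

With standard parallel φ₀ = 22.7°, the equirectangular projection gives x = Rλ cos φ₀, y = Rφ, so h = 1 and k = cos 22.7° / cos φ.
Areal scale = h·k = 1 × cos φ₀ / cos φ; at 49.9°, h = 1.000, k = 1.432, so h·k = 1.432.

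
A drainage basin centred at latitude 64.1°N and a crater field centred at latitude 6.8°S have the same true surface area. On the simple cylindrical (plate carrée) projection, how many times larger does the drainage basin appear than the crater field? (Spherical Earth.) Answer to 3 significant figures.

For the equirectangular projection with φ₀ = 0 (plate carrée), h = 1 along meridians and k = sec φ along parallels.
Areal scale at 64.1°: h·k = 1.000 × 2.289 = 2.289.
Areal scale at 6.8°: h·k = 1.000 × 1.007 = 1.007.
Ratio = 2.289/1.007 ≈ 2.27.

2.27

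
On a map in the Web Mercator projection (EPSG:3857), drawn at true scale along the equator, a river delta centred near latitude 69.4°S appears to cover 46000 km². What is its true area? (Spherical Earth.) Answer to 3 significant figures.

5690 km²

Mercator is conformal, so the point scale is isotropic: h = k = sec φ = 1/cos φ.
Areal scale = k² = sec²φ = 1/cos²(69.4°) = 1/0.3518² = 8.078.
True area = apparent / (areal scale) = 46000 / 8.078 ≈ 5690 km².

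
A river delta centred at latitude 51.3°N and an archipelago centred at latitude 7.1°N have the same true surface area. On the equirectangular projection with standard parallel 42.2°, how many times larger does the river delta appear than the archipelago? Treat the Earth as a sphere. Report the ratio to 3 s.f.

In the equirectangular projection with standard parallel φ₀ = 42.2° (x = Rλ cos φ₀, y = Rφ), meridians are true-scale (h = 1) and the parallel scale is k = cos φ₀ / cos φ.
Areal scale at 51.3°: h·k = 1.000 × 1.185 = 1.185.
Areal scale at 7.1°: h·k = 1.000 × 0.7465 = 0.7465.
Ratio = 1.185/0.7465 ≈ 1.59.

1.59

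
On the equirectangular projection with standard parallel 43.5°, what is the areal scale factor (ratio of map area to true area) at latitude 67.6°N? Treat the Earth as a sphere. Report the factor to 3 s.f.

The equidistant cylindrical projection with φ₀ = 43.5° has h = 1 (meridians true) and k = cos φ₀ / cos φ along parallels.
Areal scale = h·k = 1 × cos φ₀ / cos φ; at 67.6°, h = 1.000, k = 1.904, so h·k = 1.904.

1.90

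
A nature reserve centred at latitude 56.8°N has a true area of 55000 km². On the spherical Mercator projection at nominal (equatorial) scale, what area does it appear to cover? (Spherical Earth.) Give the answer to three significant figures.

183000 km²

Mercator is conformal, so the point scale is isotropic: h = k = sec φ = 1/cos φ.
Areal scale = k² = sec²φ = 1/cos²(56.8°) = 1/0.5476² = 3.335.
Apparent area = 55000 × 3.335 ≈ 183000 km².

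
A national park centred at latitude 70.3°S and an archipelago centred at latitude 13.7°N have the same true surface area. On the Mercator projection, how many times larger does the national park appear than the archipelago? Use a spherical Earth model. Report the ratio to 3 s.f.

Mercator areal scale is sec²φ.
At 70.3°: sec²(70.3°) = 1/0.3371² = 8.800.
At 13.7°: sec²(13.7°) = 1/0.9715² = 1.059.
Ratio = 8.800/1.059 = cos²(13.7°)/cos²(70.3°) ≈ 8.31.

8.31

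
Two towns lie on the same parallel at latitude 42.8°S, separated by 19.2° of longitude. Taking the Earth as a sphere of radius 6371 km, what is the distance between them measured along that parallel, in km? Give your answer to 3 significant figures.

1570 km

Arc length along a parallel = R cos φ · Δλ (with Δλ in radians).
= 6371 × cos 42.8° × (19.2° × π/180) = 6371 × 0.7337 × 0.3351 ≈ 1570 km.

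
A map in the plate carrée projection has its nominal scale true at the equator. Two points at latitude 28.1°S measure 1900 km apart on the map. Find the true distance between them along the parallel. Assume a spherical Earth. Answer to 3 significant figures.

1680 km

In the plate carrée (x = Rλ, y = Rφ), meridians are true-scale (h = 1) and parallels are stretched by k = sec φ.
Along the parallel at 28.1°, map distances are exaggerated by k = sec 28.1° = 1.134.
True distance = 1900 / 1.134 = 1900 × cos 28.1° ≈ 1680 km.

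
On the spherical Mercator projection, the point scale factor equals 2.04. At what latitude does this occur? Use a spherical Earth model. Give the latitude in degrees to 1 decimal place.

Mercator scale is k = sec φ = 1/cos φ.
1/cos φ = 2.04  ⇒  cos φ = 0.4902  ⇒  φ = arccos(0.4902) ≈ 60.6°.

60.6°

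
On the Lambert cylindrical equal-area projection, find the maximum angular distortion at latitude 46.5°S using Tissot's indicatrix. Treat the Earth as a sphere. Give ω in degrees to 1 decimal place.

The Lambert cylindrical equal-area projection is the cylindrical equal-area projection with its standard parallel at the equator (φ₀ = 0). Cylindrical equal-area (φ₀ = 0°): h = cos φ / cos 0° along meridians, k = cos 0° / cos φ along parallels; h·k = 1.
At 46.5°: h = 0.6884, k = 1.453; principal scales a = 1.453, b = 0.6884.
sin(ω/2) = (a − b)/(a + b) = 0.7644/2.141 = 0.3570, so ω = 2 arcsin(0.3570) ≈ 41.8°.

41.8°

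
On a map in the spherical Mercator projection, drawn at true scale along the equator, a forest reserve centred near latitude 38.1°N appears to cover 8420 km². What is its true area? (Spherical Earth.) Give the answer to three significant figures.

The Mercator projection is conformal; its linear scale factor is the same in every direction and equals sec φ = 1/cos φ.
Areal scale = k² = sec²φ = 1/cos²(38.1°) = 1/0.7869² = 1.615.
True area = apparent / (areal scale) = 8420 / 1.615 ≈ 5210 km².

5210 km²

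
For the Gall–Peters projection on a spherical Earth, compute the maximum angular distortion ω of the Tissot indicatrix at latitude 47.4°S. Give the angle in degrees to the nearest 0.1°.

5.0°

Gall–Peters is a cylindrical equal-area projection with standard parallels at ±45°. Cylindrical equal-area (φ₀ = 45°): h = cos φ / cos 45° along meridians, k = cos 45° / cos φ along parallels; h·k = 1.
At 47.4°: h = 0.9572, k = 1.045; principal scales a = 1.045, b = 0.9572.
sin(ω/2) = (a − b)/(a + b) = 0.08742/2.002 = 0.04367, so ω = 2 arcsin(0.04367) ≈ 5.0°.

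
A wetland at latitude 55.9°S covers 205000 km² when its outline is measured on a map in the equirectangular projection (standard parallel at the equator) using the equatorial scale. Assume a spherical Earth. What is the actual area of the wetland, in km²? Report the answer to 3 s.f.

Plate carrée maps x = Rλ, y = Rφ. The meridian scale is h = 1 and the parallel scale is k = 1/cos φ = sec φ.
Areal scale = h·k = 1 × sec φ; at 55.9°, h = 1.000, k = 1.784, so h·k = 1.784.
True area = apparent / (areal scale) = 205000 / 1.784 ≈ 115000 km².

115000 km²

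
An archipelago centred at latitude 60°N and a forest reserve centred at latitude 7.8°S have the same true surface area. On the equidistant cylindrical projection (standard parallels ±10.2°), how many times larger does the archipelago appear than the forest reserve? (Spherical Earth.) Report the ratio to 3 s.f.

With standard parallel φ₀ = 10.2°, the equirectangular projection gives x = Rλ cos φ₀, y = Rφ, so h = 1 and k = cos 10.2° / cos φ.
Areal scale at 60°: h·k = 1.000 × 1.968 = 1.968.
Areal scale at 7.8°: h·k = 1.000 × 0.9934 = 0.9934.
Ratio = 1.968/0.9934 ≈ 1.98.

1.98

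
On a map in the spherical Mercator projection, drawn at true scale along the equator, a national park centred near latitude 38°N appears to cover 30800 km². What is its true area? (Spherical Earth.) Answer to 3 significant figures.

Mercator is conformal, so the point scale is isotropic: h = k = sec φ = 1/cos φ.
Areal scale = k² = sec²φ = 1/cos²(38°) = 1/0.7880² = 1.610.
True area = apparent / (areal scale) = 30800 / 1.610 ≈ 19100 km².

19100 km²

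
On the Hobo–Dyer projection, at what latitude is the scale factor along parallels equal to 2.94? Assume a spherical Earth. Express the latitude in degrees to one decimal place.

74.3°

The Hobo–Dyer projection is cylindrical equal-area with φ₀ = 37.5°. A cylindrical equal-area projection with standard parallel φ₀ has meridian scale h = cos φ / cos φ₀ and parallel scale k = cos φ₀ / cos φ (so areas are preserved, h·k = 1).
k = cos φ₀ / cos φ = 2.94  ⇒  cos φ = cos 37.5° / 2.94 = 0.2698.
φ = arccos(0.2698) ≈ 74.3°.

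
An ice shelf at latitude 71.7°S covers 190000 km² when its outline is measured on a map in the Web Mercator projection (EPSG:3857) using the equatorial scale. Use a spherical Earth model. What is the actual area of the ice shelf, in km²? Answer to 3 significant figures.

18700 km²

Mercator is conformal, so the point scale is isotropic: h = k = sec φ = 1/cos φ.
Areal scale = k² = sec²φ = 1/cos²(71.7°) = 1/0.3140² = 10.14.
True area = apparent / (areal scale) = 190000 / 10.14 ≈ 18700 km².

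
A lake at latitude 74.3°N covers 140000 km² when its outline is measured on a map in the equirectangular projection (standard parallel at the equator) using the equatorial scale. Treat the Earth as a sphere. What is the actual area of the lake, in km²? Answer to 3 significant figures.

37900 km²

For the equirectangular projection with φ₀ = 0 (plate carrée), h = 1 along meridians and k = sec φ along parallels.
Areal scale = h·k = 1 × sec φ; at 74.3°, h = 1.000, k = 3.695, so h·k = 3.695.
True area = apparent / (areal scale) = 140000 / 3.695 ≈ 37900 km².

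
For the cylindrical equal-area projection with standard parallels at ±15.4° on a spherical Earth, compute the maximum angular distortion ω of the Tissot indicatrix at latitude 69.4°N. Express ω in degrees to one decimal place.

99.8°

A cylindrical equal-area projection with standard parallel φ₀ has meridian scale h = cos φ / cos φ₀ and parallel scale k = cos φ₀ / cos φ (so areas are preserved, h·k = 1).
At 69.4°: h = 0.3649, k = 2.740; principal scales a = 2.740, b = 0.3649.
sin(ω/2) = (a − b)/(a + b) = 2.375/3.105 = 0.7649, so ω = 2 arcsin(0.7649) ≈ 99.8°.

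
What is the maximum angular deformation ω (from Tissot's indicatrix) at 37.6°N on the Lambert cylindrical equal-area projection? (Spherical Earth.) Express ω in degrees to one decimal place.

26.4°

The Lambert cylindrical equal-area projection is the cylindrical equal-area projection with its standard parallel at the equator (φ₀ = 0). For cylindrical equal-area with standard parallel φ₀, h = cos φ / cos φ₀ and k = cos φ₀ / cos φ, so h·k = 1.
At 37.6°: h = 0.7923, k = 1.262; principal scales a = 1.262, b = 0.7923.
sin(ω/2) = (a − b)/(a + b) = 0.4699/2.054 = 0.2287, so ω = 2 arcsin(0.2287) ≈ 26.4°.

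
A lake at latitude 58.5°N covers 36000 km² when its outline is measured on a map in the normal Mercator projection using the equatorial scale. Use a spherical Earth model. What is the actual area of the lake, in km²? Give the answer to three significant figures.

For Mercator, h = k = sec φ (a conformal cylindrical projection has a single point scale, 1/cos φ).
Areal scale = k² = sec²φ = 1/cos²(58.5°) = 1/0.5225² = 3.663.
True area = apparent / (areal scale) = 36000 / 3.663 ≈ 9830 km².

9830 km²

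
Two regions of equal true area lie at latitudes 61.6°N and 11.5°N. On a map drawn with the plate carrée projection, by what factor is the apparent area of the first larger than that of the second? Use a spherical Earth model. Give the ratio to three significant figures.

2.06

In the plate carrée (x = Rλ, y = Rφ), meridians are true-scale (h = 1) and parallels are stretched by k = sec φ.
Areal scale at 61.6°: h·k = 1.000 × 2.103 = 2.103.
Areal scale at 11.5°: h·k = 1.000 × 1.020 = 1.020.
Ratio = 2.103/1.020 ≈ 2.06.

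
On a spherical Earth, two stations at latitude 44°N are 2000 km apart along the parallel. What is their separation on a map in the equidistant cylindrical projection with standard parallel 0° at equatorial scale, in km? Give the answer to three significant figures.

In the plate carrée (x = Rλ, y = Rφ), meridians are true-scale (h = 1) and parallels are stretched by k = sec φ.
Along the parallel, k = sec 44° = 1/0.7193 = 1.390.
Map distance = 2000 × 1.390 ≈ 2780 km.

2780 km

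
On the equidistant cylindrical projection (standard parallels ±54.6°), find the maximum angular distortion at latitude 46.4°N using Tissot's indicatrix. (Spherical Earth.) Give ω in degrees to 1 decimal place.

10.0°

In the equirectangular projection with standard parallel φ₀ = 54.6° (x = Rλ cos φ₀, y = Rφ), meridians are true-scale (h = 1) and the parallel scale is k = cos φ₀ / cos φ.
At 46.4°: h = 1.000, k = 0.8400; principal scales a = 1.000, b = 0.8400.
sin(ω/2) = (a − b)/(a + b) = 0.1600/1.840 = 0.08696, so ω = 2 arcsin(0.08696) ≈ 10.0°.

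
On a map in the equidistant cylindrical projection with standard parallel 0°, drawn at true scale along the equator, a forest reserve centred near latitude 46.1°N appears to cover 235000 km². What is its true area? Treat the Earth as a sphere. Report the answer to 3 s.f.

Plate carrée maps x = Rλ, y = Rφ. The meridian scale is h = 1 and the parallel scale is k = 1/cos φ = sec φ.
Areal scale = h·k = 1 × sec φ; at 46.1°, h = 1.000, k = 1.442, so h·k = 1.442.
True area = apparent / (areal scale) = 235000 / 1.442 ≈ 163000 km².

163000 km²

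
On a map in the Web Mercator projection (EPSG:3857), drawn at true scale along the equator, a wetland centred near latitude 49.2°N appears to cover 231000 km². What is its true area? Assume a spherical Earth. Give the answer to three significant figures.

For Mercator, h = k = sec φ (a conformal cylindrical projection has a single point scale, 1/cos φ).
Areal scale = k² = sec²φ = 1/cos²(49.2°) = 1/0.6534² = 2.342.
True area = apparent / (areal scale) = 231000 / 2.342 ≈ 98600 km².

98600 km²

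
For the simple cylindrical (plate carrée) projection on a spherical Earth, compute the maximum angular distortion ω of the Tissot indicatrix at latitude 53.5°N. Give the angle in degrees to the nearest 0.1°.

29.4°

Plate carrée maps x = Rλ, y = Rφ. The meridian scale is h = 1 and the parallel scale is k = 1/cos φ = sec φ.
At 53.5°: h = 1.000, k = 1.681; principal scales a = 1.681, b = 1.000.
sin(ω/2) = (a − b)/(a + b) = 0.6812/2.681 = 0.2541, so ω = 2 arcsin(0.2541) ≈ 29.4°.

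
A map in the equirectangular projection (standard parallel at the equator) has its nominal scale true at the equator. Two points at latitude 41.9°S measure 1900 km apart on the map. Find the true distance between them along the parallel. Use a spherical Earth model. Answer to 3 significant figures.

In the plate carrée (x = Rλ, y = Rφ), meridians are true-scale (h = 1) and parallels are stretched by k = sec φ.
Along the parallel at 41.9°, map distances are exaggerated by k = sec 41.9° = 1.344.
True distance = 1900 / 1.344 = 1900 × cos 41.9° ≈ 1410 km.

1410 km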